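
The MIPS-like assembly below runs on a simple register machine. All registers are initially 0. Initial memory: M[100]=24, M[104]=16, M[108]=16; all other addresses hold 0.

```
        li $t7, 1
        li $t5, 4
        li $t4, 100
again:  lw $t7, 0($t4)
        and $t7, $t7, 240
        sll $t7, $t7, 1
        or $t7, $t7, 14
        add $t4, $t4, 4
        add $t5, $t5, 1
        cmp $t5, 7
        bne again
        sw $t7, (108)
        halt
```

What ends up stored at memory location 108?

li $t7, 1 → $t7=1
li $t5, 4 → $t5=4
li $t4, 100 → $t4=100
lw $t7, 0($t4) → $t7=M[100]=24
and $t7, $t7, 240 → $t7=24&240=16
sll $t7, $t7, 1 → $t7=16<<1=32
or $t7, $t7, 14 → $t7=32|14=46
add $t4, $t4, 4 → $t4=100+4=104
add $t5, $t5, 1 → $t5=4+1=5
cmp $t5, 7  (cmp 5,7)
bne again: taken
lw $t7, 0($t4) → $t7=M[104]=16
and $t7, $t7, 240 → $t7=16&240=16
sll $t7, $t7, 1 → $t7=16<<1=32
or $t7, $t7, 14 → $t7=32|14=46
add $t4, $t4, 4 → $t4=104+4=108
add $t5, $t5, 1 → $t5=5+1=6
cmp $t5, 7  (cmp 6,7)
bne again: taken
lw $t7, 0($t4) → $t7=M[108]=16
and $t7, $t7, 240 → $t7=16&240=16
sll $t7, $t7, 1 → $t7=16<<1=32
or $t7, $t7, 14 → $t7=32|14=46
add $t4, $t4, 4 → $t4=108+4=112
add $t5, $t5, 1 → $t5=6+1=7
cmp $t5, 7  (cmp 7,7)
bne again: not taken
sw $t7, (108) → M[108]=46
halt.

46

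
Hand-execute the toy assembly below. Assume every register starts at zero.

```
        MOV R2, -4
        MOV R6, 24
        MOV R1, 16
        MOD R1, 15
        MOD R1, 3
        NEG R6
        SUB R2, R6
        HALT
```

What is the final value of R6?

after MOV R2, -4: R2=-4
after MOV R6, 24: R6=24
after MOV R1, 16: R1=16
after MOD R1, 15: R1=16%15=1
after MOD R1, 3: R1=1%3=1
after NEG R6: R6=-(24)=-24
after SUB R2, R6: R2=(-4)-(-24)=20
halt.

-24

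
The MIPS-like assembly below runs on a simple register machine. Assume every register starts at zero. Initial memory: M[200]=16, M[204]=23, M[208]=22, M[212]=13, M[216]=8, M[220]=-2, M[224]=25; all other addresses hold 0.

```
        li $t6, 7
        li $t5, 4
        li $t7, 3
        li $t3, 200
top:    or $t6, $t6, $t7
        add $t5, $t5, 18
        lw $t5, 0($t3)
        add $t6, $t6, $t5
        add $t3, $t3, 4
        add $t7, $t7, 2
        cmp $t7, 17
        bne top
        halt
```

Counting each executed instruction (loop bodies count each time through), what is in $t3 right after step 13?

$t6=7
$t5=4
$t7=3
$t3=200
$t6=7|3=7
$t5=4+18=22
$t5=M[200]=16
$t6=7+16=23
$t3=200+4=204
$t7=3+2=5
cmp $t7, 17  (cmp 5,17)
bne top: taken
$t6=23|5=23
After step 13: $t3 = 204.

204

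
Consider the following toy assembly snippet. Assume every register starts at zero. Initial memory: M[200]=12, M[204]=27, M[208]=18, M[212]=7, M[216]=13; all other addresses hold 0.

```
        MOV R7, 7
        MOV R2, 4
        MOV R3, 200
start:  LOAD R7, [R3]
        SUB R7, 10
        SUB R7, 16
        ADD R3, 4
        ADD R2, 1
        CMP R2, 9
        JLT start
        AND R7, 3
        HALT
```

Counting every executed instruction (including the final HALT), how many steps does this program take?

after MOV R7, 7: R7=7
after MOV R2, 4: R2=4
after MOV R3, 200: R3=200
after LOAD R7, [R3]: R7=M[200]=12
after SUB R7, 10: R7=12-10=2
after SUB R7, 16: R7=2-16=-14
after ADD R3, 4: R3=200+4=204
after ADD R2, 1: R2=4+1=5
CMP R2, 9  (cmp 5,9)
JLT start: taken
after LOAD R7, [R3]: R7=M[204]=27
after SUB R7, 10: R7=27-10=17
after SUB R7, 16: R7=17-16=1
after ADD R3, 4: R3=204+4=208
after ADD R2, 1: R2=5+1=6
CMP R2, 9  (cmp 6,9)
JLT start: taken
after LOAD R7, [R3]: R7=M[208]=18
after SUB R7, 10: R7=18-10=8
after SUB R7, 16: R7=8-16=-8
after ADD R3, 4: R3=208+4=212
after ADD R2, 1: R2=6+1=7
CMP R2, 9  (cmp 7,9)
JLT start: taken
after LOAD R7, [R3]: R7=M[212]=7
after SUB R7, 10: R7=7-10=-3
after SUB R7, 16: R7=(-3)-16=-19
after ADD R3, 4: R3=212+4=216
after ADD R2, 1: R2=7+1=8
CMP R2, 9  (cmp 8,9)
JLT start: taken
after LOAD R7, [R3]: R7=M[216]=13
after SUB R7, 10: R7=13-10=3
after SUB R7, 16: R7=3-16=-13
after ADD R3, 4: R3=216+4=220
after ADD R2, 1: R2=8+1=9
CMP R2, 9  (cmp 9,9)
JLT start: not taken
after AND R7, 3: R7=(-13)&3=3
halt.
Total executed instructions: 40.

40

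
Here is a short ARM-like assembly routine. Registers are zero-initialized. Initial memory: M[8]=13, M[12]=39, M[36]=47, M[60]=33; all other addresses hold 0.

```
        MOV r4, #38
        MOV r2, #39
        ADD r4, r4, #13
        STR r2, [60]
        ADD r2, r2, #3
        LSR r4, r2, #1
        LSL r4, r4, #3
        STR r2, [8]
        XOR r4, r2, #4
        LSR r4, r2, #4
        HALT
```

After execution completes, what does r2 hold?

MOV r4, #38 → r4=38
MOV r2, #39 → r2=39
ADD r4, r4, #13 → r4=38+13=51
STR r2, [60] → M[60]=39
ADD r2, r2, #3 → r2=39+3=42
LSR r4, r2, #1 → r4=42>>1=21
LSL r4, r4, #3 → r4=21<<3=168
STR r2, [8] → M[8]=42
XOR r4, r2, #4 → r4=42^4=46
LSR r4, r2, #4 → r4=42>>4=2
halt.

42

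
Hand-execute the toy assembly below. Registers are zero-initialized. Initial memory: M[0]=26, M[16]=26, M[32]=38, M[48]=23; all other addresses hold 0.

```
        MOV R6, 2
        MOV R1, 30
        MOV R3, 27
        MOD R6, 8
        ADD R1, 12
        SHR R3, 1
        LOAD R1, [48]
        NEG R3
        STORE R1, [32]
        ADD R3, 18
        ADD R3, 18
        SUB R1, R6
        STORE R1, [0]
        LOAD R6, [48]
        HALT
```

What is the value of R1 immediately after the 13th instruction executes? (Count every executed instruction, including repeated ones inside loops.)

MOV R6, 2 → R6=2
MOV R1, 30 → R1=30
MOV R3, 27 → R3=27
MOD R6, 8 → R6=2%8=2
ADD R1, 12 → R1=30+12=42
SHR R3, 1 → R3=27>>1=13
LOAD R1, [48] → R1=M[48]=23
NEG R3 → R3=-(13)=-13
STORE R1, [32] → M[32]=23
ADD R3, 18 → R3=(-13)+18=5
ADD R3, 18 → R3=5+18=23
SUB R1, R6 → R1=23-2=21
STORE R1, [0] → M[0]=21
After step 13: R1 = 21.

21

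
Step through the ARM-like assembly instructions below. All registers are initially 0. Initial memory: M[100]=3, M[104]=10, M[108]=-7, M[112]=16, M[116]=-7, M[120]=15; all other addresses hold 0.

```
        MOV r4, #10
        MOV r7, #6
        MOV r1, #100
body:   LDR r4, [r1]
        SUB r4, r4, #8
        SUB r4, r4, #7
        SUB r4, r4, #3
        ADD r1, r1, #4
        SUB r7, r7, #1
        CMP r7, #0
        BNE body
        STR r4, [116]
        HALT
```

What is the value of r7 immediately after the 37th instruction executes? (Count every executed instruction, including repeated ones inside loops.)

MOV r4, #10 → r4=10
MOV r7, #6 → r7=6
MOV r1, #100 → r1=100
LDR r4, [r1] → r4=M[100]=3
SUB r4, r4, #8 → r4=3-8=-5
SUB r4, r4, #7 → r4=(-5)-7=-12
SUB r4, r4, #3 → r4=(-12)-3=-15
ADD r1, r1, #4 → r1=100+4=104
SUB r7, r7, #1 → r7=6-1=5
CMP r7, #0  (cmp 5,0)
BNE body: taken
LDR r4, [r1] → r4=M[104]=10
SUB r4, r4, #8 → r4=10-8=2
SUB r4, r4, #7 → r4=2-7=-5
SUB r4, r4, #3 → r4=(-5)-3=-8
ADD r1, r1, #4 → r1=104+4=108
SUB r7, r7, #1 → r7=5-1=4
CMP r7, #0  (cmp 4,0)
BNE body: taken
LDR r4, [r1] → r4=M[108]=-7
SUB r4, r4, #8 → r4=(-7)-8=-15
SUB r4, r4, #7 → r4=(-15)-7=-22
SUB r4, r4, #3 → r4=(-22)-3=-25
ADD r1, r1, #4 → r1=108+4=112
SUB r7, r7, #1 → r7=4-1=3
CMP r7, #0  (cmp 3,0)
BNE body: taken
LDR r4, [r1] → r4=M[112]=16
SUB r4, r4, #8 → r4=16-8=8
SUB r4, r4, #7 → r4=8-7=1
SUB r4, r4, #3 → r4=1-3=-2
ADD r1, r1, #4 → r1=112+4=116
SUB r7, r7, #1 → r7=3-1=2
CMP r7, #0  (cmp 2,0)
BNE body: taken
LDR r4, [r1] → r4=M[116]=-7
SUB r4, r4, #8 → r4=(-7)-8=-15
After step 37: r7 = 2.

2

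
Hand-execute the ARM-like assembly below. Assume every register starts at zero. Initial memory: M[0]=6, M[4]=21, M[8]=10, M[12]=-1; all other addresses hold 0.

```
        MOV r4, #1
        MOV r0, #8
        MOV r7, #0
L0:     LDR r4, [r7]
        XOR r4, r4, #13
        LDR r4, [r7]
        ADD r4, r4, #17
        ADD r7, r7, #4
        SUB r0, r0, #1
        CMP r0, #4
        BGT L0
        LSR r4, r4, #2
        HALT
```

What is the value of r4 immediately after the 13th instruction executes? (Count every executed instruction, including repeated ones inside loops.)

24

MOV r4, #1 → r4=1
MOV r0, #8 → r0=8
MOV r7, #0 → r7=0
LDR r4, [r7] → r4=M[0]=6
XOR r4, r4, #13 → r4=6^13=11
LDR r4, [r7] → r4=M[0]=6
ADD r4, r4, #17 → r4=6+17=23
ADD r7, r7, #4 → r7=0+4=4
SUB r0, r0, #1 → r0=8-1=7
CMP r0, #4  (cmp 7,4)
BGT L0: taken
LDR r4, [r7] → r4=M[4]=21
XOR r4, r4, #13 → r4=21^13=24
After step 13: r4 = 24.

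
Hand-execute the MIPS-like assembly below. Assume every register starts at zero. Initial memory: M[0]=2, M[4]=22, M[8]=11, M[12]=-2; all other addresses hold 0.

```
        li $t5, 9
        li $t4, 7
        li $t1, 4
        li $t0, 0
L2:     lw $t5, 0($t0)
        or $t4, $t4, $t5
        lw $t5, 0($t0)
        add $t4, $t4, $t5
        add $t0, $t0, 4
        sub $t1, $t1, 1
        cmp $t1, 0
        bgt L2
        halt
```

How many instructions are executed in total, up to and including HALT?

after li $t5, 9: $t5=9
after li $t4, 7: $t4=7
after li $t1, 4: $t1=4
after li $t0, 0: $t0=0
after lw $t5, 0($t0): $t5=M[0]=2
after or $t4, $t4, $t5: $t4=7|2=7
after lw $t5, 0($t0): $t5=M[0]=2
after add $t4, $t4, $t5: $t4=7+2=9
after add $t0, $t0, 4: $t0=0+4=4
after sub $t1, $t1, 1: $t1=4-1=3
cmp $t1, 0  (cmp 3,0)
bgt L2: taken
after lw $t5, 0($t0): $t5=M[4]=22
after or $t4, $t4, $t5: $t4=9|22=31
after lw $t5, 0($t0): $t5=M[4]=22
after add $t4, $t4, $t5: $t4=31+22=53
after add $t0, $t0, 4: $t0=4+4=8
after sub $t1, $t1, 1: $t1=3-1=2
cmp $t1, 0  (cmp 2,0)
bgt L2: taken
after lw $t5, 0($t0): $t5=M[8]=11
after or $t4, $t4, $t5: $t4=53|11=63
after lw $t5, 0($t0): $t5=M[8]=11
after add $t4, $t4, $t5: $t4=63+11=74
after add $t0, $t0, 4: $t0=8+4=12
after sub $t1, $t1, 1: $t1=2-1=1
cmp $t1, 0  (cmp 1,0)
bgt L2: taken
after lw $t5, 0($t0): $t5=M[12]=-2
after or $t4, $t4, $t5: $t4=74|(-2)=-2
after lw $t5, 0($t0): $t5=M[12]=-2
after add $t4, $t4, $t5: $t4=(-2)+(-2)=-4
after add $t0, $t0, 4: $t0=12+4=16
after sub $t1, $t1, 1: $t1=1-1=0
cmp $t1, 0  (cmp 0,0)
bgt L2: not taken
halt.
Total executed instructions: 37.

37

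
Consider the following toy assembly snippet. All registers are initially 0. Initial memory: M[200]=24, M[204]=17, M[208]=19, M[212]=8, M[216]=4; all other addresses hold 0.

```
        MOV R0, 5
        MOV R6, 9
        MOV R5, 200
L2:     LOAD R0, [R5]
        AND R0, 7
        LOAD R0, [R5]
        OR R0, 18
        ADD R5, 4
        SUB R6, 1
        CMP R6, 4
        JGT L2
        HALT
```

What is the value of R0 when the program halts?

22

R0=5
R6=9
R5=200
R0=M[200]=24
R0=24&7=0
R0=M[200]=24
R0=24|18=26
R5=200+4=204
R6=9-1=8
CMP R6, 4  (cmp 8,4)
JGT L2: taken
R0=M[204]=17
R0=17&7=1
R0=M[204]=17
R0=17|18=19
R5=204+4=208
R6=8-1=7
CMP R6, 4  (cmp 7,4)
JGT L2: taken
R0=M[208]=19
R0=19&7=3
R0=M[208]=19
R0=19|18=19
R5=208+4=212
R6=7-1=6
CMP R6, 4  (cmp 6,4)
JGT L2: taken
R0=M[212]=8
R0=8&7=0
R0=M[212]=8
R0=8|18=26
R5=212+4=216
R6=6-1=5
CMP R6, 4  (cmp 5,4)
JGT L2: taken
R0=M[216]=4
R0=4&7=4
R0=M[216]=4
R0=4|18=22
R5=216+4=220
R6=5-1=4
CMP R6, 4  (cmp 4,4)
JGT L2: not taken
halt.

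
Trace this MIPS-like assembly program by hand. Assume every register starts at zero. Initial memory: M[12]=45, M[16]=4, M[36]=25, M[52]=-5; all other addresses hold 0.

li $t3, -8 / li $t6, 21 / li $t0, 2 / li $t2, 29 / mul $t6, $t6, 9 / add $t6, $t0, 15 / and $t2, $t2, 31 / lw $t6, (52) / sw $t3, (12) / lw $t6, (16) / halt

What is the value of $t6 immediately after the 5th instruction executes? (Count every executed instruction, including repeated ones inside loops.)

after li $t3, -8: $t3=-8
after li $t6, 21: $t6=21
after li $t0, 2: $t0=2
after li $t2, 29: $t2=29
after mul $t6, $t6, 9: $t6=21*9=189
After step 5: $t6 = 189.

189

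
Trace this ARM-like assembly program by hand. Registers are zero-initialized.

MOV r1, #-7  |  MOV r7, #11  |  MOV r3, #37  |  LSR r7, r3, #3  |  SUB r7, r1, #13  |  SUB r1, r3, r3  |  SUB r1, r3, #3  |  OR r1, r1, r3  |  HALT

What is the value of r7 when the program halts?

-20

r1=-7
r7=11
r3=37
r7=37>>3=4
r7=(-7)-13=-20
r1=37-37=0
r1=37-3=34
r1=34|37=39
halt.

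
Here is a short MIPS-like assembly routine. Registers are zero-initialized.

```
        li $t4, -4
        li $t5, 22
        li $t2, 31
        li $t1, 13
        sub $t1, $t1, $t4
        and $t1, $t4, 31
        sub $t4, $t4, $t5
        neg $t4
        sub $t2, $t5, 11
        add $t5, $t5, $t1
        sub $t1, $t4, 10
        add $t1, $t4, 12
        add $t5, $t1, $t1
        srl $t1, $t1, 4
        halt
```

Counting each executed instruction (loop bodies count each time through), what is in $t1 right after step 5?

17

after li $t4, -4: $t4=-4
after li $t5, 22: $t5=22
after li $t2, 31: $t2=31
after li $t1, 13: $t1=13
after sub $t1, $t1, $t4: $t1=13-(-4)=17
After step 5: $t1 = 17.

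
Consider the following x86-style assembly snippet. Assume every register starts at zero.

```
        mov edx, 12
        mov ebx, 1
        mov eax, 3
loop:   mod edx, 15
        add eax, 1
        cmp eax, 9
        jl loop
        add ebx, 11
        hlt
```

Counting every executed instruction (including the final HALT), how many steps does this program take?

29

mov edx, 12 → edx=12
mov ebx, 1 → ebx=1
mov eax, 3 → eax=3
mod edx, 15 → edx=12%15=12
add eax, 1 → eax=3+1=4
cmp eax, 9  (cmp 4,9)
jl loop: taken
mod edx, 15 → edx=12%15=12
add eax, 1 → eax=4+1=5
cmp eax, 9  (cmp 5,9)
jl loop: taken
mod edx, 15 → edx=12%15=12
add eax, 1 → eax=5+1=6
cmp eax, 9  (cmp 6,9)
jl loop: taken
mod edx, 15 → edx=12%15=12
add eax, 1 → eax=6+1=7
cmp eax, 9  (cmp 7,9)
jl loop: taken
mod edx, 15 → edx=12%15=12
add eax, 1 → eax=7+1=8
cmp eax, 9  (cmp 8,9)
jl loop: taken
mod edx, 15 → edx=12%15=12
add eax, 1 → eax=8+1=9
cmp eax, 9  (cmp 9,9)
jl loop: not taken
add ebx, 11 → ebx=1+11=12
halt.
Total executed instructions: 29.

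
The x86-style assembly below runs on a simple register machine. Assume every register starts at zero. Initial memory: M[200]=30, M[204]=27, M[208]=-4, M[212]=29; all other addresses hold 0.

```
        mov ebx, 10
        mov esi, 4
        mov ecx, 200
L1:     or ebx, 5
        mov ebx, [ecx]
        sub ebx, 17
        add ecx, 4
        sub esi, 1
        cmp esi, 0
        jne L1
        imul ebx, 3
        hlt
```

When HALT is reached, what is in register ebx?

ebx=10
esi=4
ecx=200
ebx=10|5=15
ebx=M[200]=30
ebx=30-17=13
ecx=200+4=204
esi=4-1=3
cmp esi, 0  (cmp 3,0)
jne L1: taken
ebx=13|5=13
ebx=M[204]=27
ebx=27-17=10
ecx=204+4=208
esi=3-1=2
cmp esi, 0  (cmp 2,0)
jne L1: taken
ebx=10|5=15
ebx=M[208]=-4
ebx=(-4)-17=-21
ecx=208+4=212
esi=2-1=1
cmp esi, 0  (cmp 1,0)
jne L1: taken
ebx=(-21)|5=-17
ebx=M[212]=29
ebx=29-17=12
ecx=212+4=216
esi=1-1=0
cmp esi, 0  (cmp 0,0)
jne L1: not taken
ebx=12*3=36
halt.

36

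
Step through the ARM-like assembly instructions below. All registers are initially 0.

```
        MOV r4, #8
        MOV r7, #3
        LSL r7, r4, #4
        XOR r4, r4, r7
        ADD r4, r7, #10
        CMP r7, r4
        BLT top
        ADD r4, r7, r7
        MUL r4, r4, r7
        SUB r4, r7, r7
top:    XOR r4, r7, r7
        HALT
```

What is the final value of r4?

MOV r4, #8 → r4=8
MOV r7, #3 → r7=3
LSL r7, r4, #4 → r7=8<<4=128
XOR r4, r4, r7 → r4=8^128=136
ADD r4, r7, #10 → r4=128+10=138
CMP r7, r4  (cmp 128,138)
BLT top: taken
XOR r4, r7, r7 → r4=128^128=0
halt.

0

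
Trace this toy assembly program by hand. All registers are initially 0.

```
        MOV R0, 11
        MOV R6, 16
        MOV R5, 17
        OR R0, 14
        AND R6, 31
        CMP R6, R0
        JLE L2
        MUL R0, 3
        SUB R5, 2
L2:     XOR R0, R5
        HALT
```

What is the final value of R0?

34

MOV R0, 11 → R0=11
MOV R6, 16 → R6=16
MOV R5, 17 → R5=17
OR R0, 14 → R0=11|14=15
AND R6, 31 → R6=16&31=16
CMP R6, R0  (cmp 16,15)
JLE L2: not taken
MUL R0, 3 → R0=15*3=45
SUB R5, 2 → R5=17-2=15
XOR R0, R5 → R0=45^15=34
halt.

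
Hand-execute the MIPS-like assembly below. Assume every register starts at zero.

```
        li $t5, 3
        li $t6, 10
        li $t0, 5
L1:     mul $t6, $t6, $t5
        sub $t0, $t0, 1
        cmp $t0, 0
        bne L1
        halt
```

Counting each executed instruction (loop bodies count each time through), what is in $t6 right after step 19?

810

after li $t5, 3: $t5=3
after li $t6, 10: $t6=10
after li $t0, 5: $t0=5
after mul $t6, $t6, $t5: $t6=10*3=30
after sub $t0, $t0, 1: $t0=5-1=4
cmp $t0, 0  (cmp 4,0)
bne L1: taken
after mul $t6, $t6, $t5: $t6=30*3=90
after sub $t0, $t0, 1: $t0=4-1=3
cmp $t0, 0  (cmp 3,0)
bne L1: taken
after mul $t6, $t6, $t5: $t6=90*3=270
after sub $t0, $t0, 1: $t0=3-1=2
cmp $t0, 0  (cmp 2,0)
bne L1: taken
after mul $t6, $t6, $t5: $t6=270*3=810
after sub $t0, $t0, 1: $t0=2-1=1
cmp $t0, 0  (cmp 1,0)
bne L1: taken
After step 19: $t6 = 810.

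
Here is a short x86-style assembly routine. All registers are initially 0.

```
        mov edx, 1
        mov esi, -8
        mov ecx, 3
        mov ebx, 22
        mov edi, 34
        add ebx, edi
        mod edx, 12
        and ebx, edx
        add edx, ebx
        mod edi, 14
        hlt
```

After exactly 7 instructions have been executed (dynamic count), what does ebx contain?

56

mov edx, 1 → edx=1
mov esi, -8 → esi=-8
mov ecx, 3 → ecx=3
mov ebx, 22 → ebx=22
mov edi, 34 → edi=34
add ebx, edi → ebx=22+34=56
mod edx, 12 → edx=1%12=1
After step 7: ebx = 56.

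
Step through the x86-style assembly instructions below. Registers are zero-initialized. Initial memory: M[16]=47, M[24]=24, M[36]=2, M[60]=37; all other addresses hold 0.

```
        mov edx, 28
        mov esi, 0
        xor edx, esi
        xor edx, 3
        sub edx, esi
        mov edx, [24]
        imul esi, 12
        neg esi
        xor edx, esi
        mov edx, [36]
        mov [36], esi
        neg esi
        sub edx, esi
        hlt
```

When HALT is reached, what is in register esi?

0

after mov edx, 28: edx=28
after mov esi, 0: esi=0
after xor edx, esi: edx=28^0=28
after xor edx, 3: edx=28^3=31
after sub edx, esi: edx=31-0=31
after mov edx, [24]: edx=M[24]=24
after imul esi, 12: esi=0*12=0
after neg esi: esi=-(0)=0
after xor edx, esi: edx=24^0=24
after mov edx, [36]: edx=M[36]=2
mov [36], esi → M[36]=0
after neg esi: esi=-(0)=0
after sub edx, esi: edx=2-0=2
halt.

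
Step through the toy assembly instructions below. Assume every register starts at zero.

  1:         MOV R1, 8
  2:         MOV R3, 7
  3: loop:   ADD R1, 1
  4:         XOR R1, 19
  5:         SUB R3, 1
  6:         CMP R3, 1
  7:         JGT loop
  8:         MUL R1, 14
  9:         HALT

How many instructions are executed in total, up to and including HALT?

34

R1=8
R3=7
R1=8+1=9
R1=9^19=26
R3=7-1=6
CMP R3, 1  (cmp 6,1)
JGT loop: taken
R1=26+1=27
R1=27^19=8
R3=6-1=5
CMP R3, 1  (cmp 5,1)
JGT loop: taken
R1=8+1=9
R1=9^19=26
R3=5-1=4
CMP R3, 1  (cmp 4,1)
JGT loop: taken
R1=26+1=27
R1=27^19=8
R3=4-1=3
CMP R3, 1  (cmp 3,1)
JGT loop: taken
R1=8+1=9
R1=9^19=26
R3=3-1=2
CMP R3, 1  (cmp 2,1)
JGT loop: taken
R1=26+1=27
R1=27^19=8
R3=2-1=1
CMP R3, 1  (cmp 1,1)
JGT loop: not taken
R1=8*14=112
halt.
Total executed instructions: 34.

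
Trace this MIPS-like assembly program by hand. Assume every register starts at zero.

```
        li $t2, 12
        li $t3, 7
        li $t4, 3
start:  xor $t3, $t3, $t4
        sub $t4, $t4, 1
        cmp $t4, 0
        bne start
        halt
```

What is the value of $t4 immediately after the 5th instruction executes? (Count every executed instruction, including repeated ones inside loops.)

2

$t2=12
$t3=7
$t4=3
$t3=7^3=4
$t4=3-1=2
After step 5: $t4 = 2.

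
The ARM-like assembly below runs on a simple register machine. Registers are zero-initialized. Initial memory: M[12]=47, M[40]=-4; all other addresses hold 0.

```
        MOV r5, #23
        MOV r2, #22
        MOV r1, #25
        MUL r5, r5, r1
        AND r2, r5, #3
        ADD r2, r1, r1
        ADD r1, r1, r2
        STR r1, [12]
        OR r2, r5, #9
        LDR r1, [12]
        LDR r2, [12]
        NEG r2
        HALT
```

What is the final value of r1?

MOV r5, #23 → r5=23
MOV r2, #22 → r2=22
MOV r1, #25 → r1=25
MUL r5, r5, r1 → r5=23*25=575
AND r2, r5, #3 → r2=575&3=3
ADD r2, r1, r1 → r2=25+25=50
ADD r1, r1, r2 → r1=25+50=75
STR r1, [12] → M[12]=75
OR r2, r5, #9 → r2=575|9=575
LDR r1, [12] → r1=M[12]=75
LDR r2, [12] → r2=M[12]=75
NEG r2 → r2=-(75)=-75
halt.

75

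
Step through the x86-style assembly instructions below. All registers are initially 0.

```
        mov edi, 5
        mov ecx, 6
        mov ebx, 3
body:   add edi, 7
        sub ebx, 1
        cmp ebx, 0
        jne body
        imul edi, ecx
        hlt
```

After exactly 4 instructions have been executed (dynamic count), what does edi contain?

12

edi=5
ecx=6
ebx=3
edi=5+7=12
After step 4: edi = 12.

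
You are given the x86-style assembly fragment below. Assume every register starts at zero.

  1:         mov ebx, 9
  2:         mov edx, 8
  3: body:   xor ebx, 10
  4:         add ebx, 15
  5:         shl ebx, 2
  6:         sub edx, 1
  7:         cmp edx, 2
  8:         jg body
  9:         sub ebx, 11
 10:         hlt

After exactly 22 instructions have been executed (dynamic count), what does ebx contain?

1421

ebx=9
edx=8
ebx=9^10=3
ebx=3+15=18
ebx=18<<2=72
edx=8-1=7
cmp edx, 2  (cmp 7,2)
jg body: taken
ebx=72^10=66
ebx=66+15=81
ebx=81<<2=324
edx=7-1=6
cmp edx, 2  (cmp 6,2)
jg body: taken
ebx=324^10=334
ebx=334+15=349
ebx=349<<2=1396
edx=6-1=5
cmp edx, 2  (cmp 5,2)
jg body: taken
ebx=1396^10=1406
ebx=1406+15=1421
After step 22: ebx = 1421.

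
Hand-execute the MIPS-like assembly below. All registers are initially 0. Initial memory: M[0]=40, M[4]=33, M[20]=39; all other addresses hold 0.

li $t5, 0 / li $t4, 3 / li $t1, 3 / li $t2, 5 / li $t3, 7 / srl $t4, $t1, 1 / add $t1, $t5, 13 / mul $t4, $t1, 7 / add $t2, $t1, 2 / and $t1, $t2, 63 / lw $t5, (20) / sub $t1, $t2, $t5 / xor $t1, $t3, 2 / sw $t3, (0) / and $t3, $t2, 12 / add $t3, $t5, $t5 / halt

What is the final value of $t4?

$t5=0
$t4=3
$t1=3
$t2=5
$t3=7
$t4=3>>1=1
$t1=0+13=13
$t4=13*7=91
$t2=13+2=15
$t1=15&63=15
$t5=M[20]=39
$t1=15-39=-24
$t1=7^2=5
sw $t3, (0) → M[0]=7
$t3=15&12=12
$t3=39+39=78
halt.

91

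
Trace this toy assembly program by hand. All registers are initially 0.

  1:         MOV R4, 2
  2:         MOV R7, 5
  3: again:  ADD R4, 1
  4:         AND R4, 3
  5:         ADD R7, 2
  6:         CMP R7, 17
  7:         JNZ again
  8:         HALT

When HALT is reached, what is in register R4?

R4=2
R7=5
R4=2+1=3
R4=3&3=3
R7=5+2=7
CMP R7, 17  (cmp 7,17)
JNZ again: taken
R4=3+1=4
R4=4&3=0
R7=7+2=9
CMP R7, 17  (cmp 9,17)
JNZ again: taken
R4=0+1=1
R4=1&3=1
R7=9+2=11
CMP R7, 17  (cmp 11,17)
JNZ again: taken
R4=1+1=2
R4=2&3=2
R7=11+2=13
CMP R7, 17  (cmp 13,17)
JNZ again: taken
R4=2+1=3
R4=3&3=3
R7=13+2=15
CMP R7, 17  (cmp 15,17)
JNZ again: taken
R4=3+1=4
R4=4&3=0
R7=15+2=17
CMP R7, 17  (cmp 17,17)
JNZ again: not taken
halt.

0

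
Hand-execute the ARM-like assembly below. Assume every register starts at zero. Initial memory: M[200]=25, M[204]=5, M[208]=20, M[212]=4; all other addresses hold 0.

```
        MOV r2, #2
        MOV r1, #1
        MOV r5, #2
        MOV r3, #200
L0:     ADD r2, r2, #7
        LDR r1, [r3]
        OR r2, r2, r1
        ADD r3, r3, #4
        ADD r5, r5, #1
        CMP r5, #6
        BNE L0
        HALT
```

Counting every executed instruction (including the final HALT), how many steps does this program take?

MOV r2, #2 → r2=2
MOV r1, #1 → r1=1
MOV r5, #2 → r5=2
MOV r3, #200 → r3=200
ADD r2, r2, #7 → r2=2+7=9
LDR r1, [r3] → r1=M[200]=25
OR r2, r2, r1 → r2=9|25=25
ADD r3, r3, #4 → r3=200+4=204
ADD r5, r5, #1 → r5=2+1=3
CMP r5, #6  (cmp 3,6)
BNE L0: taken
ADD r2, r2, #7 → r2=25+7=32
LDR r1, [r3] → r1=M[204]=5
OR r2, r2, r1 → r2=32|5=37
ADD r3, r3, #4 → r3=204+4=208
ADD r5, r5, #1 → r5=3+1=4
CMP r5, #6  (cmp 4,6)
BNE L0: taken
ADD r2, r2, #7 → r2=37+7=44
LDR r1, [r3] → r1=M[208]=20
OR r2, r2, r1 → r2=44|20=60
ADD r3, r3, #4 → r3=208+4=212
ADD r5, r5, #1 → r5=4+1=5
CMP r5, #6  (cmp 5,6)
BNE L0: taken
ADD r2, r2, #7 → r2=60+7=67
LDR r1, [r3] → r1=M[212]=4
OR r2, r2, r1 → r2=67|4=71
ADD r3, r3, #4 → r3=212+4=216
ADD r5, r5, #1 → r5=5+1=6
CMP r5, #6  (cmp 6,6)
BNE L0: not taken
halt.
Total executed instructions: 33.

33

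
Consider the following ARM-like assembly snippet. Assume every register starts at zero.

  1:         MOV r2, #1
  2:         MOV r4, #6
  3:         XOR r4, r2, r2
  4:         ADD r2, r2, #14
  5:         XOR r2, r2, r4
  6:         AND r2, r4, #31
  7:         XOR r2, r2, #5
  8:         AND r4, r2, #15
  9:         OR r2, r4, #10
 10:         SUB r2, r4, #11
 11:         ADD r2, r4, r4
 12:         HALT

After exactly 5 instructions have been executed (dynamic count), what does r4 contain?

0

r2=1
r4=6
r4=1^1=0
r2=1+14=15
r2=15^0=15
After step 5: r4 = 0.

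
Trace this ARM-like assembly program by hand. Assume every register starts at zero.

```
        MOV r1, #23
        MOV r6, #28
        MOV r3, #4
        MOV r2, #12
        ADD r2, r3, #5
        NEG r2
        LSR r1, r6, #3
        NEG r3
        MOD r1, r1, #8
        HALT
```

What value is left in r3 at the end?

-4

after MOV r1, #23: r1=23
after MOV r6, #28: r6=28
after MOV r3, #4: r3=4
after MOV r2, #12: r2=12
after ADD r2, r3, #5: r2=4+5=9
after NEG r2: r2=-(9)=-9
after LSR r1, r6, #3: r1=28>>3=3
after NEG r3: r3=-(4)=-4
after MOD r1, r1, #8: r1=3%8=3
halt.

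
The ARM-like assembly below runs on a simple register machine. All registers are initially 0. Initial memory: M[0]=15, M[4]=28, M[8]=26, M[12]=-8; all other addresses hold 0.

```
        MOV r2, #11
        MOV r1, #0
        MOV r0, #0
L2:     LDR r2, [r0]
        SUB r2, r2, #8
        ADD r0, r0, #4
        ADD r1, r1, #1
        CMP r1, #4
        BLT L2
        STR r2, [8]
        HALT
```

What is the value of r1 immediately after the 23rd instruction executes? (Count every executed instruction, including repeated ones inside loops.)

3

MOV r2, #11 → r2=11
MOV r1, #0 → r1=0
MOV r0, #0 → r0=0
LDR r2, [r0] → r2=M[0]=15
SUB r2, r2, #8 → r2=15-8=7
ADD r0, r0, #4 → r0=0+4=4
ADD r1, r1, #1 → r1=0+1=1
CMP r1, #4  (cmp 1,4)
BLT L2: taken
LDR r2, [r0] → r2=M[4]=28
SUB r2, r2, #8 → r2=28-8=20
ADD r0, r0, #4 → r0=4+4=8
ADD r1, r1, #1 → r1=1+1=2
CMP r1, #4  (cmp 2,4)
BLT L2: taken
LDR r2, [r0] → r2=M[8]=26
SUB r2, r2, #8 → r2=26-8=18
ADD r0, r0, #4 → r0=8+4=12
ADD r1, r1, #1 → r1=2+1=3
CMP r1, #4  (cmp 3,4)
BLT L2: taken
LDR r2, [r0] → r2=M[12]=-8
SUB r2, r2, #8 → r2=(-8)-8=-16
After step 23: r1 = 3.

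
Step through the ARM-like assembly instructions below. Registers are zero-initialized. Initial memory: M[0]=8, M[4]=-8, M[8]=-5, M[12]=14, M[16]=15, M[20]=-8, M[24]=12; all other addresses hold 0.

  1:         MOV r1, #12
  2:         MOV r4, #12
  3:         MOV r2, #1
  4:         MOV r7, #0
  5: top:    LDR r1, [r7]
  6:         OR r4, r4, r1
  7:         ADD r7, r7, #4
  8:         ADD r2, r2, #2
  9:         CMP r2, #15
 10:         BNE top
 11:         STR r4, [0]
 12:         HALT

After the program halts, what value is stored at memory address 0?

-1

MOV r1, #12 → r1=12
MOV r4, #12 → r4=12
MOV r2, #1 → r2=1
MOV r7, #0 → r7=0
LDR r1, [r7] → r1=M[0]=8
OR r4, r4, r1 → r4=12|8=12
ADD r7, r7, #4 → r7=0+4=4
ADD r2, r2, #2 → r2=1+2=3
CMP r2, #15  (cmp 3,15)
BNE top: taken
LDR r1, [r7] → r1=M[4]=-8
OR r4, r4, r1 → r4=12|(-8)=-4
ADD r7, r7, #4 → r7=4+4=8
ADD r2, r2, #2 → r2=3+2=5
CMP r2, #15  (cmp 5,15)
BNE top: taken
LDR r1, [r7] → r1=M[8]=-5
OR r4, r4, r1 → r4=(-4)|(-5)=-1
ADD r7, r7, #4 → r7=8+4=12
ADD r2, r2, #2 → r2=5+2=7
CMP r2, #15  (cmp 7,15)
BNE top: taken
LDR r1, [r7] → r1=M[12]=14
OR r4, r4, r1 → r4=(-1)|14=-1
ADD r7, r7, #4 → r7=12+4=16
ADD r2, r2, #2 → r2=7+2=9
CMP r2, #15  (cmp 9,15)
BNE top: taken
LDR r1, [r7] → r1=M[16]=15
OR r4, r4, r1 → r4=(-1)|15=-1
ADD r7, r7, #4 → r7=16+4=20
ADD r2, r2, #2 → r2=9+2=11
CMP r2, #15  (cmp 11,15)
BNE top: taken
LDR r1, [r7] → r1=M[20]=-8
OR r4, r4, r1 → r4=(-1)|(-8)=-1
ADD r7, r7, #4 → r7=20+4=24
ADD r2, r2, #2 → r2=11+2=13
CMP r2, #15  (cmp 13,15)
BNE top: taken
LDR r1, [r7] → r1=M[24]=12
OR r4, r4, r1 → r4=(-1)|12=-1
ADD r7, r7, #4 → r7=24+4=28
ADD r2, r2, #2 → r2=13+2=15
CMP r2, #15  (cmp 15,15)
BNE top: not taken
STR r4, [0] → M[0]=-1
halt.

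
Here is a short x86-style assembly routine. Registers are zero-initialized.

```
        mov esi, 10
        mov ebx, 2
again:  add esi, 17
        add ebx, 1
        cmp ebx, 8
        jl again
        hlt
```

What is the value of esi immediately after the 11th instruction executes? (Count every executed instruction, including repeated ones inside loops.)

esi=10
ebx=2
esi=10+17=27
ebx=2+1=3
cmp ebx, 8  (cmp 3,8)
jl again: taken
esi=27+17=44
ebx=3+1=4
cmp ebx, 8  (cmp 4,8)
jl again: taken
esi=44+17=61
After step 11: esi = 61.

61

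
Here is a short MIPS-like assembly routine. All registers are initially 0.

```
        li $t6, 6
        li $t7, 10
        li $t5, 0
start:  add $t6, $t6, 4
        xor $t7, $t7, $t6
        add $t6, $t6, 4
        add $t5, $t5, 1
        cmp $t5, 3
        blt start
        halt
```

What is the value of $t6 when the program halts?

$t6=6
$t7=10
$t5=0
$t6=6+4=10
$t7=10^10=0
$t6=10+4=14
$t5=0+1=1
cmp $t5, 3  (cmp 1,3)
blt start: taken
$t6=14+4=18
$t7=0^18=18
$t6=18+4=22
$t5=1+1=2
cmp $t5, 3  (cmp 2,3)
blt start: taken
$t6=22+4=26
$t7=18^26=8
$t6=26+4=30
$t5=2+1=3
cmp $t5, 3  (cmp 3,3)
blt start: not taken
halt.

30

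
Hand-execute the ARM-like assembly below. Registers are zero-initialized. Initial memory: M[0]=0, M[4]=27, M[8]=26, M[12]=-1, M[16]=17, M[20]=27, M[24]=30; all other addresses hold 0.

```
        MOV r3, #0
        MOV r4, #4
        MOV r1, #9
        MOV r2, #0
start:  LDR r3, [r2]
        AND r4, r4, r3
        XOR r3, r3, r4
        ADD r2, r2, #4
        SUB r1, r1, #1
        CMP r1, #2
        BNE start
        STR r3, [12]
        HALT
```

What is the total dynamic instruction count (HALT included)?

55

MOV r3, #0 → r3=0
MOV r4, #4 → r4=4
MOV r1, #9 → r1=9
MOV r2, #0 → r2=0
LDR r3, [r2] → r3=M[0]=0
AND r4, r4, r3 → r4=4&0=0
XOR r3, r3, r4 → r3=0^0=0
ADD r2, r2, #4 → r2=0+4=4
SUB r1, r1, #1 → r1=9-1=8
CMP r1, #2  (cmp 8,2)
BNE start: taken
LDR r3, [r2] → r3=M[4]=27
AND r4, r4, r3 → r4=0&27=0
XOR r3, r3, r4 → r3=27^0=27
ADD r2, r2, #4 → r2=4+4=8
SUB r1, r1, #1 → r1=8-1=7
CMP r1, #2  (cmp 7,2)
BNE start: taken
LDR r3, [r2] → r3=M[8]=26
AND r4, r4, r3 → r4=0&26=0
XOR r3, r3, r4 → r3=26^0=26
ADD r2, r2, #4 → r2=8+4=12
SUB r1, r1, #1 → r1=7-1=6
CMP r1, #2  (cmp 6,2)
BNE start: taken
LDR r3, [r2] → r3=M[12]=-1
AND r4, r4, r3 → r4=0&(-1)=0
XOR r3, r3, r4 → r3=(-1)^0=-1
ADD r2, r2, #4 → r2=12+4=16
SUB r1, r1, #1 → r1=6-1=5
CMP r1, #2  (cmp 5,2)
BNE start: taken
LDR r3, [r2] → r3=M[16]=17
AND r4, r4, r3 → r4=0&17=0
XOR r3, r3, r4 → r3=17^0=17
ADD r2, r2, #4 → r2=16+4=20
SUB r1, r1, #1 → r1=5-1=4
CMP r1, #2  (cmp 4,2)
BNE start: taken
LDR r3, [r2] → r3=M[20]=27
AND r4, r4, r3 → r4=0&27=0
XOR r3, r3, r4 → r3=27^0=27
ADD r2, r2, #4 → r2=20+4=24
SUB r1, r1, #1 → r1=4-1=3
CMP r1, #2  (cmp 3,2)
BNE start: taken
LDR r3, [r2] → r3=M[24]=30
AND r4, r4, r3 → r4=0&30=0
XOR r3, r3, r4 → r3=30^0=30
ADD r2, r2, #4 → r2=24+4=28
SUB r1, r1, #1 → r1=3-1=2
CMP r1, #2  (cmp 2,2)
BNE start: not taken
STR r3, [12] → M[12]=30
halt.
Total executed instructions: 55.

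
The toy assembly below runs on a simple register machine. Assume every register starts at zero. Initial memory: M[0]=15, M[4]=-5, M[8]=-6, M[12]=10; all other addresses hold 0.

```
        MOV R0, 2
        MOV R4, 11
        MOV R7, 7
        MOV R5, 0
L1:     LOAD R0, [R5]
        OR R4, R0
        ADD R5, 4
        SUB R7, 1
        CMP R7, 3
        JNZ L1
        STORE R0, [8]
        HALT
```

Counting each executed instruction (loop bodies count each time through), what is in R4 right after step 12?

after MOV R0, 2: R0=2
after MOV R4, 11: R4=11
after MOV R7, 7: R7=7
after MOV R5, 0: R5=0
after LOAD R0, [R5]: R0=M[0]=15
after OR R4, R0: R4=11|15=15
after ADD R5, 4: R5=0+4=4
after SUB R7, 1: R7=7-1=6
CMP R7, 3  (cmp 6,3)
JNZ L1: taken
after LOAD R0, [R5]: R0=M[4]=-5
after OR R4, R0: R4=15|(-5)=-1
After step 12: R4 = -1.

-1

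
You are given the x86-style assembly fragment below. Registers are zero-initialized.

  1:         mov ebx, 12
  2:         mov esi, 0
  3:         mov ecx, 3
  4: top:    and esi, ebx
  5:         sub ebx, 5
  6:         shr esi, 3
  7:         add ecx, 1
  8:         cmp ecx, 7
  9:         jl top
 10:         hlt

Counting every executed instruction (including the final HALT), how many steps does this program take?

28

ebx=12
esi=0
ecx=3
esi=0&12=0
ebx=12-5=7
esi=0>>3=0
ecx=3+1=4
cmp ecx, 7  (cmp 4,7)
jl top: taken
esi=0&7=0
ebx=7-5=2
esi=0>>3=0
ecx=4+1=5
cmp ecx, 7  (cmp 5,7)
jl top: taken
esi=0&2=0
ebx=2-5=-3
esi=0>>3=0
ecx=5+1=6
cmp ecx, 7  (cmp 6,7)
jl top: taken
esi=0&(-3)=0
ebx=(-3)-5=-8
esi=0>>3=0
ecx=6+1=7
cmp ecx, 7  (cmp 7,7)
jl top: not taken
halt.
Total executed instructions: 28.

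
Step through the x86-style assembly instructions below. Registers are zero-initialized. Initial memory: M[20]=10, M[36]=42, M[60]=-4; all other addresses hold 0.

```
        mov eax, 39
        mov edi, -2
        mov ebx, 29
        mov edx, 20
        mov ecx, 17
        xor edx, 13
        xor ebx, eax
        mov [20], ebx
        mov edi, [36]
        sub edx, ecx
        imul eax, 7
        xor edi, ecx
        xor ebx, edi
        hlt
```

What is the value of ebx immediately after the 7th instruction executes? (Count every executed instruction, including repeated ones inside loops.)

58

eax=39
edi=-2
ebx=29
edx=20
ecx=17
edx=20^13=25
ebx=29^39=58
After step 7: ebx = 58.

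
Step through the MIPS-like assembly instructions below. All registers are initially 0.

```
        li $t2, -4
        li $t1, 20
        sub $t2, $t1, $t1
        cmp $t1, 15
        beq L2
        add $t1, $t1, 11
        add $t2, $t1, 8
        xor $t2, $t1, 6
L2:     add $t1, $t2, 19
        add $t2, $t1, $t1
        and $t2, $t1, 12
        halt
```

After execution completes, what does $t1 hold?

li $t2, -4 → $t2=-4
li $t1, 20 → $t1=20
sub $t2, $t1, $t1 → $t2=20-20=0
cmp $t1, 15  (cmp 20,15)
beq L2: not taken
add $t1, $t1, 11 → $t1=20+11=31
add $t2, $t1, 8 → $t2=31+8=39
xor $t2, $t1, 6 → $t2=31^6=25
add $t1, $t2, 19 → $t1=25+19=44
add $t2, $t1, $t1 → $t2=44+44=88
and $t2, $t1, 12 → $t2=44&12=12
halt.

44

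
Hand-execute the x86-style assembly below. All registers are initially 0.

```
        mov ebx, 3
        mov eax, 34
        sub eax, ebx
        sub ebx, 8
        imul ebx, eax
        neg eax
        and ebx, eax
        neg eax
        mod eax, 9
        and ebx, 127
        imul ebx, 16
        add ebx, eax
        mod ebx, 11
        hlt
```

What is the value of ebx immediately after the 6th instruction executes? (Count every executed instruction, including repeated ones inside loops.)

after mov ebx, 3: ebx=3
after mov eax, 34: eax=34
after sub eax, ebx: eax=34-3=31
after sub ebx, 8: ebx=3-8=-5
after imul ebx, eax: ebx=(-5)*31=-155
after neg eax: eax=-(31)=-31
After step 6: ebx = -155.

-155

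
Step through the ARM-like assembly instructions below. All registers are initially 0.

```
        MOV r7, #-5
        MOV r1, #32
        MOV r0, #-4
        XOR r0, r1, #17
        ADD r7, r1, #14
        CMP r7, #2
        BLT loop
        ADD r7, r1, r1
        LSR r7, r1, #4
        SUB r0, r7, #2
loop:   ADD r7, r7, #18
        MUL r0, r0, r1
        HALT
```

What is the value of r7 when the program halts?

MOV r7, #-5 → r7=-5
MOV r1, #32 → r1=32
MOV r0, #-4 → r0=-4
XOR r0, r1, #17 → r0=32^17=49
ADD r7, r1, #14 → r7=32+14=46
CMP r7, #2  (cmp 46,2)
BLT loop: not taken
ADD r7, r1, r1 → r7=32+32=64
LSR r7, r1, #4 → r7=32>>4=2
SUB r0, r7, #2 → r0=2-2=0
ADD r7, r7, #18 → r7=2+18=20
MUL r0, r0, r1 → r0=0*32=0
halt.

20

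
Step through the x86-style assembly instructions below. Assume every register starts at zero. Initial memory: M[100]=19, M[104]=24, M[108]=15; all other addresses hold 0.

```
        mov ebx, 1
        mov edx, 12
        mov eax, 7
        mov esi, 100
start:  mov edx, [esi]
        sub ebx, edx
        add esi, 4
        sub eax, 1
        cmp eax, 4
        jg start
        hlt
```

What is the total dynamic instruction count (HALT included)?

23

ebx=1
edx=12
eax=7
esi=100
edx=M[100]=19
ebx=1-19=-18
esi=100+4=104
eax=7-1=6
cmp eax, 4  (cmp 6,4)
jg start: taken
edx=M[104]=24
ebx=(-18)-24=-42
esi=104+4=108
eax=6-1=5
cmp eax, 4  (cmp 5,4)
jg start: taken
edx=M[108]=15
ebx=(-42)-15=-57
esi=108+4=112
eax=5-1=4
cmp eax, 4  (cmp 4,4)
jg start: not taken
halt.
Total executed instructions: 23.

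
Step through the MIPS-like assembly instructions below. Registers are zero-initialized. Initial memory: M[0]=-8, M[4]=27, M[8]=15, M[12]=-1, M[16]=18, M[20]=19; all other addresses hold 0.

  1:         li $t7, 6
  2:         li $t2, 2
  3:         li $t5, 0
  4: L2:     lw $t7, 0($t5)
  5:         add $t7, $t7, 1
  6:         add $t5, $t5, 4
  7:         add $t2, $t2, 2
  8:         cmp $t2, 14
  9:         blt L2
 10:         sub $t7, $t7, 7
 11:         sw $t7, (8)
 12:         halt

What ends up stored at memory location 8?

$t7=6
$t2=2
$t5=0
$t7=M[0]=-8
$t7=(-8)+1=-7
$t5=0+4=4
$t2=2+2=4
cmp $t2, 14  (cmp 4,14)
blt L2: taken
$t7=M[4]=27
$t7=27+1=28
$t5=4+4=8
$t2=4+2=6
cmp $t2, 14  (cmp 6,14)
blt L2: taken
$t7=M[8]=15
$t7=15+1=16
$t5=8+4=12
$t2=6+2=8
cmp $t2, 14  (cmp 8,14)
blt L2: taken
$t7=M[12]=-1
$t7=(-1)+1=0
$t5=12+4=16
$t2=8+2=10
cmp $t2, 14  (cmp 10,14)
blt L2: taken
$t7=M[16]=18
$t7=18+1=19
$t5=16+4=20
$t2=10+2=12
cmp $t2, 14  (cmp 12,14)
blt L2: taken
$t7=M[20]=19
$t7=19+1=20
$t5=20+4=24
$t2=12+2=14
cmp $t2, 14  (cmp 14,14)
blt L2: not taken
$t7=20-7=13
sw $t7, (8) → M[8]=13
halt.

13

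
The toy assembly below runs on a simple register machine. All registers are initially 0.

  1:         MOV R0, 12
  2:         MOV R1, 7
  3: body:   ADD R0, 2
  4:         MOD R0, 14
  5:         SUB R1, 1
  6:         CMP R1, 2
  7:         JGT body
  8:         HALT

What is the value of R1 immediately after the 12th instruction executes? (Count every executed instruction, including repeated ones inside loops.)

5

after MOV R0, 12: R0=12
after MOV R1, 7: R1=7
after ADD R0, 2: R0=12+2=14
after MOD R0, 14: R0=14%14=0
after SUB R1, 1: R1=7-1=6
CMP R1, 2  (cmp 6,2)
JGT body: taken
after ADD R0, 2: R0=0+2=2
after MOD R0, 14: R0=2%14=2
after SUB R1, 1: R1=6-1=5
CMP R1, 2  (cmp 5,2)
JGT body: taken
After step 12: R1 = 5.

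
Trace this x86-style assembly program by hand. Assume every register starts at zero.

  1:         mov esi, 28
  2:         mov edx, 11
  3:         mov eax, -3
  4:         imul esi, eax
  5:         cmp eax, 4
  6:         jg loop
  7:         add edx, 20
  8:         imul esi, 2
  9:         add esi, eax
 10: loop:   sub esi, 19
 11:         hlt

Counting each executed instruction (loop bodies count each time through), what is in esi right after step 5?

esi=28
edx=11
eax=-3
esi=28*(-3)=-84
cmp eax, 4  (cmp -3,4)
After step 5: esi = -84.

-84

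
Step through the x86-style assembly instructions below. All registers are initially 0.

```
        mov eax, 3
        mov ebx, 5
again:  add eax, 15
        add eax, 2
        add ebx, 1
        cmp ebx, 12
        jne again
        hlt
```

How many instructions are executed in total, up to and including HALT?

38

eax=3
ebx=5
eax=3+15=18
eax=18+2=20
ebx=5+1=6
cmp ebx, 12  (cmp 6,12)
jne again: taken
eax=20+15=35
eax=35+2=37
ebx=6+1=7
cmp ebx, 12  (cmp 7,12)
jne again: taken
eax=37+15=52
eax=52+2=54
ebx=7+1=8
cmp ebx, 12  (cmp 8,12)
jne again: taken
eax=54+15=69
eax=69+2=71
ebx=8+1=9
cmp ebx, 12  (cmp 9,12)
jne again: taken
eax=71+15=86
eax=86+2=88
ebx=9+1=10
cmp ebx, 12  (cmp 10,12)
jne again: taken
eax=88+15=103
eax=103+2=105
ebx=10+1=11
cmp ebx, 12  (cmp 11,12)
jne again: taken
eax=105+15=120
eax=120+2=122
ebx=11+1=12
cmp ebx, 12  (cmp 12,12)
jne again: not taken
halt.
Total executed instructions: 38.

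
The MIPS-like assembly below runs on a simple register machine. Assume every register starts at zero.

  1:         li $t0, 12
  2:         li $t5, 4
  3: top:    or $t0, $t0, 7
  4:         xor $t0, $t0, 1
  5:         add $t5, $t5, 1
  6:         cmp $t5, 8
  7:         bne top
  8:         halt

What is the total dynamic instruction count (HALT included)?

li $t0, 12 → $t0=12
li $t5, 4 → $t5=4
or $t0, $t0, 7 → $t0=12|7=15
xor $t0, $t0, 1 → $t0=15^1=14
add $t5, $t5, 1 → $t5=4+1=5
cmp $t5, 8  (cmp 5,8)
bne top: taken
or $t0, $t0, 7 → $t0=14|7=15
xor $t0, $t0, 1 → $t0=15^1=14
add $t5, $t5, 1 → $t5=5+1=6
cmp $t5, 8  (cmp 6,8)
bne top: taken
or $t0, $t0, 7 → $t0=14|7=15
xor $t0, $t0, 1 → $t0=15^1=14
add $t5, $t5, 1 → $t5=6+1=7
cmp $t5, 8  (cmp 7,8)
bne top: taken
or $t0, $t0, 7 → $t0=14|7=15
xor $t0, $t0, 1 → $t0=15^1=14
add $t5, $t5, 1 → $t5=7+1=8
cmp $t5, 8  (cmp 8,8)
bne top: not taken
halt.
Total executed instructions: 23.

23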